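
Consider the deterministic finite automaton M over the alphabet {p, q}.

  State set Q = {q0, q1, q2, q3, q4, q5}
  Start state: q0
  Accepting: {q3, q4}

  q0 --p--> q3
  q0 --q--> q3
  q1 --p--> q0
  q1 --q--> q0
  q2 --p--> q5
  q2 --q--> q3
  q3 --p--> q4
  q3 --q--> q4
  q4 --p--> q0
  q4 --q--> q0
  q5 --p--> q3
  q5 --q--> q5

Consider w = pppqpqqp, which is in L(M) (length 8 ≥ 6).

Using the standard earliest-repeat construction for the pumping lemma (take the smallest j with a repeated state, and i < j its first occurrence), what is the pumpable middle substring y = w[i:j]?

Run of M on w = p p p q p q q p:
  step 0: q0  (start)
  step 1: q3  (read p: q0→q3)
  step 2: q4  (read p: q3→q4)
  step 3: q0  (read p: q4→q0)   ← first repeat (q0 seen earlier)
  step 4: q3  (read q: q0→q3)
  step 5: q4  (read p: q3→q4)
  step 6: q0  (read q: q4→q0)
  step 7: q3  (read q: q0→q3)
  step 8: q4  (read p: q3→q4)

So i = 0, j = 3, giving x = w[0:0] = ε, y = w[0:3] = ppp, z = w[3:8] = qpqqp.
Check: |xy| = 3 ≤ 6 and |y| = 3 ≥ 1. Reading y takes M from q0 back to q0, so every xyⁱz is accepted.

ppp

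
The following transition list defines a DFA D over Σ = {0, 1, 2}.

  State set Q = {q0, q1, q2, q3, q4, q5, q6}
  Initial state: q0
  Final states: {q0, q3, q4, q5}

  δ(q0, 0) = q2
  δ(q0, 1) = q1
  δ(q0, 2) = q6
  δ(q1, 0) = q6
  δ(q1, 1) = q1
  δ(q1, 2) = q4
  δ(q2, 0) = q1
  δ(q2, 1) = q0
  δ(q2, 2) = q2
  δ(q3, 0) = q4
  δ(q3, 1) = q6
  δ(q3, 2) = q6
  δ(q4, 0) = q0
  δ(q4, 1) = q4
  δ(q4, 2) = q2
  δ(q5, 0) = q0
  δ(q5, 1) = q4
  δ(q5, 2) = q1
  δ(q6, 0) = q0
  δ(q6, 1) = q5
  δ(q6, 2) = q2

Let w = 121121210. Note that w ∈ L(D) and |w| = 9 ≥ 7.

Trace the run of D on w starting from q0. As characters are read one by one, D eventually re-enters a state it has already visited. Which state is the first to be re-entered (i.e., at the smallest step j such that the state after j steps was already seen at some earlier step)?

State sequence: q0 -1-> q1 -2-> q4 -1-> q4 -1-> q4 -2-> q2 -1-> q0 -2-> q6 -1-> q5 -0-> q0
First repeat at step 3: q4 was already visited.

The earliest repeat is at step j = 3: D is in q4, which it already visited at step i = 2.
Pumping length from the standard proof: p = 7 (the number of states). The repeated state found above gives |xy| = j ≤ 7 and |y| = j − i ≥ 1.

q4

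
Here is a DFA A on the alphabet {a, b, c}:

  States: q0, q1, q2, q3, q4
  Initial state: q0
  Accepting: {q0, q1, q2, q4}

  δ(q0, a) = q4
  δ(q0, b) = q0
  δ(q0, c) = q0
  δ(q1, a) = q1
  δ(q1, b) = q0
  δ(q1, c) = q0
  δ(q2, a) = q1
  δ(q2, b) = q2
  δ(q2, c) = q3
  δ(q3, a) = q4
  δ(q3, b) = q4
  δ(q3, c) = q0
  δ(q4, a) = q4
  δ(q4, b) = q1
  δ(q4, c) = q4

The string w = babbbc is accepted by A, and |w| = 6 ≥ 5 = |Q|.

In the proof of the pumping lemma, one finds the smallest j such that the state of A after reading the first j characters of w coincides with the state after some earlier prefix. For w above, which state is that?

q0

Run of A on w = b a b b b c:
  step 0: q0  (start)
  step 1: q0  (read b: q0→q0)   ← first repeat (q0 seen earlier)
  step 2: q4  (read a: q0→q4)
  step 3: q1  (read b: q4→q1)
  step 4: q0  (read b: q1→q0)
  step 5: q0  (read b: q0→q0)
  step 6: q0  (read c: q0→q0)

The earliest repeat is at step j = 1: A is in q0, which it already visited at step i = 0.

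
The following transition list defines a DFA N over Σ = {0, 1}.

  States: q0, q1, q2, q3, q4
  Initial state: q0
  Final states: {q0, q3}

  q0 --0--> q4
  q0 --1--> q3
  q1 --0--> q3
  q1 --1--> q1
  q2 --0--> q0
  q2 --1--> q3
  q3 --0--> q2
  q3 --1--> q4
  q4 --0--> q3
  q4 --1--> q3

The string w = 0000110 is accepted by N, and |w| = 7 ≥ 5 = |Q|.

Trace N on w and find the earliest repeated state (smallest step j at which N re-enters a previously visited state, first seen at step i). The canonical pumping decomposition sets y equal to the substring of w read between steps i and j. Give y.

Run of N on w = 0 0 0 0 1 1 0:
  step 0: q0  (start)
  step 1: q4  (read 0: q0→q4)
  step 2: q3  (read 0: q4→q3)
  step 3: q2  (read 0: q3→q2)
  step 4: q0  (read 0: q2→q0)   ← first repeat (q0 seen earlier)
  step 5: q3  (read 1: q0→q3)
  step 6: q4  (read 1: q3→q4)
  step 7: q3  (read 0: q4→q3)

So i = 0, j = 4, giving x = w[0:0] = ε, y = w[0:4] = 0000, z = w[4:7] = 110.
Check: |xy| = 4 ≤ 5 and |y| = 4 ≥ 1. Reading y takes N from q0 back to q0, so every xyⁱz is accepted.

0000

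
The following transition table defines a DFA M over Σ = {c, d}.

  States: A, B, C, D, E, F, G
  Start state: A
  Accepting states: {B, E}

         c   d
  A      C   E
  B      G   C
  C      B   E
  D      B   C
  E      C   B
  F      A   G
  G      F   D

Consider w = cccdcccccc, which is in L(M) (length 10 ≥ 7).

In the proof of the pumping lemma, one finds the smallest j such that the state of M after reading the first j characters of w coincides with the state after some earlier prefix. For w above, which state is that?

B

Run of M on w = c c c d c c c c c c:
  step 0: A  (start)
  step 1: C  (read c: A→C)
  step 2: B  (read c: C→B)
  step 3: G  (read c: B→G)
  step 4: D  (read d: G→D)
  step 5: B  (read c: D→B)   ← first repeat (B seen earlier)
  step 6: G  (read c: B→G)
  step 7: F  (read c: G→F)
  step 8: A  (read c: F→A)
  step 9: C  (read c: A→C)
  step 10: B  (read c: C→B)

The earliest repeat is at step j = 5: M is in B, which it already visited at step i = 2.
The DFA has 7 states, so the proof of the pumping lemma guarantees a repeated state among the first 7+1 visited; the segment between the two visits is the pumpable y.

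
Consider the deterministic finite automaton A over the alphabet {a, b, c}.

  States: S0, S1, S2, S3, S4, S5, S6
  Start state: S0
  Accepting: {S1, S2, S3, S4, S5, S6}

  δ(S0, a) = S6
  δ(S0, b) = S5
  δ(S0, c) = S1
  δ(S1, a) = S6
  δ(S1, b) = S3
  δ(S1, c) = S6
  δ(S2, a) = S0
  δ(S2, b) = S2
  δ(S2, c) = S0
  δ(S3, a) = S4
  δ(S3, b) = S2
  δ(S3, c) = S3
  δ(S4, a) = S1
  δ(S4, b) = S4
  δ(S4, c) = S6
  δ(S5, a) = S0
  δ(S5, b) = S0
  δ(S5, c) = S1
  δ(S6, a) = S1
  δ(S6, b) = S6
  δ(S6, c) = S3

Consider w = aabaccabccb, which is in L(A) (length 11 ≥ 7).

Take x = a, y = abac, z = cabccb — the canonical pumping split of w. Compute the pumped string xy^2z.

aabacabaccabccb

xy^2z = a·abac·abac·cabccb = aabacabaccabccb.
Reading y = abac takes A from S6 back to S6, so after x·y·y the machine is still in S6, and z then leads to the accepting state S2. Hence aabacabaccabccb ∈ L(A).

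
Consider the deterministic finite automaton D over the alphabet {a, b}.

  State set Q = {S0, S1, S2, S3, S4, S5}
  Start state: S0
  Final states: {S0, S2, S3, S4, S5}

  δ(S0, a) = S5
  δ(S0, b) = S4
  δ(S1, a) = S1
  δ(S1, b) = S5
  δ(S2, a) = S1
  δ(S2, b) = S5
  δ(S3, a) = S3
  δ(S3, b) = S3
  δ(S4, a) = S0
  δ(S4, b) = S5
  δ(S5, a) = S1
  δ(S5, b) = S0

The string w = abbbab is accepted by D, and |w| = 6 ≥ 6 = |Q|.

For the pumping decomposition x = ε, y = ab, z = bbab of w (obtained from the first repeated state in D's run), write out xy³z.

abababbbab

xy^3z = ε·ab·ab·ab·bbab = abababbbab.
Reading y = ab takes D from S0 back to S0, so after x·y·y·y the machine is still in S0, and z then leads to the accepting state S5. Hence abababbbab ∈ L(D).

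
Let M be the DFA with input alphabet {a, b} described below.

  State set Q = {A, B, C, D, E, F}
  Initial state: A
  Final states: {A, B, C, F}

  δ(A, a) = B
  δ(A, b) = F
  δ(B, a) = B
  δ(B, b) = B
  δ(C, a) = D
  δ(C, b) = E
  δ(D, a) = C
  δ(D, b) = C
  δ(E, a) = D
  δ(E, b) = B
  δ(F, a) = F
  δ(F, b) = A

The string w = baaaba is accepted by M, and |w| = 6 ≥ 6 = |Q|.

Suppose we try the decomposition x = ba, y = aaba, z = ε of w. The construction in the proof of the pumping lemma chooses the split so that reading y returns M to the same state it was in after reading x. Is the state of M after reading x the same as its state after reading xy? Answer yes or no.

no

Run of M on the first 6 characters of w = b a a a b a:
  step 0: A  (start)
  step 1: F  (read b: A→F)
  step 2: F  (read a: F→F)
  step 3: F  (read a: F→F)
  step 4: F  (read a: F→F)
  step 5: A  (read b: F→A)
  step 6: B  (read a: A→B)

After x (step 2): F. After xy (step 6): B.
They differ (F ≠ B), so y is not a cycle from the state after x; this split is not the one the pumping-lemma construction produces, and pumping y need not keep the string in L(M).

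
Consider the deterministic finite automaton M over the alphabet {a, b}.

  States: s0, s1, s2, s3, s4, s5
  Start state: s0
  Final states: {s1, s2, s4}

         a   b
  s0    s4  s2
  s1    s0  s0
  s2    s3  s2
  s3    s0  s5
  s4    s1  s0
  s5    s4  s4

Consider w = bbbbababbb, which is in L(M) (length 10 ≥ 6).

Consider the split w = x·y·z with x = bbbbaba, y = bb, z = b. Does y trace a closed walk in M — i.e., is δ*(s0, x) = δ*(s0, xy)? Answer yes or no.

State sequence: s0 -b-> s2 -b-> s2 -b-> s2 -b-> s2 -a-> s3 -b-> s5 -a-> s4 -b-> s0 -b-> s2

After x (step 7): s4. After xy (step 9): s2.
They differ (s4 ≠ s2), so y is not a cycle from the state after x; this split is not the one the pumping-lemma construction produces, and pumping y need not keep the string in L(M).

no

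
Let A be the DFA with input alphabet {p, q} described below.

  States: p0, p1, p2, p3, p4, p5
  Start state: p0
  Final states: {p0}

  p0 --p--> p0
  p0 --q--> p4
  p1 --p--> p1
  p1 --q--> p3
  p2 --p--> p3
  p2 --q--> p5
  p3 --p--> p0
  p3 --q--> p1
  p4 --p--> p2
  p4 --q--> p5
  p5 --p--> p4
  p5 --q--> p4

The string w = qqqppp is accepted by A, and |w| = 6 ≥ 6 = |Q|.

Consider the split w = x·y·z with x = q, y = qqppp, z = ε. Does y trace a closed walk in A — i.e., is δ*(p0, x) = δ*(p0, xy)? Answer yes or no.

no

State sequence: p0 -q-> p4 -q-> p5 -q-> p4 -p-> p2 -p-> p3 -p-> p0

After x (step 1): p4. After xy (step 6): p0.
They differ (p4 ≠ p0), so y is not a cycle from the state after x; this split is not the one the pumping-lemma construction produces, and pumping y need not keep the string in L(A).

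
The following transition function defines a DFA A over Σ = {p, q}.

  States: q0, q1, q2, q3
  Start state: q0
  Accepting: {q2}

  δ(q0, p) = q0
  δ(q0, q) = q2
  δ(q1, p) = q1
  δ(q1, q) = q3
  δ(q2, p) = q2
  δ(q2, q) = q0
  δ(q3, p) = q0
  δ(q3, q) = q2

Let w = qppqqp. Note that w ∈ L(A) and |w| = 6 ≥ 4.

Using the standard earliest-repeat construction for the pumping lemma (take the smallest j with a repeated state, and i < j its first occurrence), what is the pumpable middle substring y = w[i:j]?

Run of A on w = q p p q q p:
  step 0: q0  (start)
  step 1: q2  (read q: q0→q2)
  step 2: q2  (read p: q2→q2)   ← first repeat (q2 seen earlier)
  step 3: q2  (read p: q2→q2)
  step 4: q0  (read q: q2→q0)
  step 5: q2  (read q: q0→q2)
  step 6: q2  (read p: q2→q2)

So i = 1, j = 2, giving x = w[0:1] = q, y = w[1:2] = p, z = w[2:6] = pqqp.
Check: |xy| = 2 ≤ 4 and |y| = 1 ≥ 1. Reading y takes A from q2 back to q2, so every xyⁱz is accepted.

p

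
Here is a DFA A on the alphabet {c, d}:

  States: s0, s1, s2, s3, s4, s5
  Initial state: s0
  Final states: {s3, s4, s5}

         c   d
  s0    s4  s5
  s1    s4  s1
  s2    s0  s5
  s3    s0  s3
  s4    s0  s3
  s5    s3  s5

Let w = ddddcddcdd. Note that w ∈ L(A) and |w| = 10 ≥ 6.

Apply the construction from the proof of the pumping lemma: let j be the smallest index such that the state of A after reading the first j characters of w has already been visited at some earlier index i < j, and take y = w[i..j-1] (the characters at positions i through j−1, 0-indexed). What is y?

d

State sequence: s0 -d-> s5 -d-> s5 -d-> s5 -d-> s5 -c-> s3 -d-> s3 -d-> s3 -c-> s0 -d-> s5 -d-> s5
First repeat at step 2: s5 was already visited.

So i = 1, j = 2, giving x = w[0:1] = d, y = w[1:2] = d, z = w[2:10] = ddcddcdd.
Check: |xy| = 2 ≤ 6 and |y| = 1 ≥ 1. Reading y takes A from s5 back to s5, so every xyⁱz is accepted.
Since A has 6 states, any run of length ≥ 6 visits 6+1 states, so by pigeonhole some state repeats within the first 6 steps — that repeat gives the pumpable loop.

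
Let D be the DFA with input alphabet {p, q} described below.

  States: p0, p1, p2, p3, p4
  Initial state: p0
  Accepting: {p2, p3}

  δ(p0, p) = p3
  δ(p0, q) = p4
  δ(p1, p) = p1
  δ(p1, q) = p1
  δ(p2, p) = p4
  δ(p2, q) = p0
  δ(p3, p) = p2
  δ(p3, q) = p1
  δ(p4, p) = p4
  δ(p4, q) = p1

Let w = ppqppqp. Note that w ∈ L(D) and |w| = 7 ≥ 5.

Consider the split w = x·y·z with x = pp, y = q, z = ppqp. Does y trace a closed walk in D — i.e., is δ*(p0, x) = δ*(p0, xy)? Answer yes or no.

no

State sequence: p0 -p-> p3 -p-> p2 -q-> p0

After x (step 2): p2. After xy (step 3): p0.
They differ (p2 ≠ p0), so y is not a cycle from the state after x; this split is not the one the pumping-lemma construction produces, and pumping y need not keep the string in L(D).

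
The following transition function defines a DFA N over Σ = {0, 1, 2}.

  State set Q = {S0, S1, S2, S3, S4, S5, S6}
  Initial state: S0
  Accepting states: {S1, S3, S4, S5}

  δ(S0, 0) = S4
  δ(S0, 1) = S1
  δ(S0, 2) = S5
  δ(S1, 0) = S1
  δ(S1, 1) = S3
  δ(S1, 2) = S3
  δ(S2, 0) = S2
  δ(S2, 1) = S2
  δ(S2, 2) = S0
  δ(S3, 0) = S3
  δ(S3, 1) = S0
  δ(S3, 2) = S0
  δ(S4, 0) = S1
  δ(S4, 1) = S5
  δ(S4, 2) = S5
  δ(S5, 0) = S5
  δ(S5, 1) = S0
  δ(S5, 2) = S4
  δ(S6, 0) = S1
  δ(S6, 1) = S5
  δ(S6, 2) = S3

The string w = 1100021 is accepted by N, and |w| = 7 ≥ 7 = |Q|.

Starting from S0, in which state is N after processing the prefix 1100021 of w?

Run of N on the first 7 characters of w = 1 1 0 0 0 2 1:
  step 0: S0  (start)
  step 1: S1  (read 1: S0→S1)
  step 2: S3  (read 1: S1→S3)
  step 3: S3  (read 0: S3→S3)
  step 4: S3  (read 0: S3→S3)
  step 5: S3  (read 0: S3→S3)
  step 6: S0  (read 2: S3→S0)
  step 7: S1  (read 1: S0→S1)

After reading 7 characters, N is in state S1.
(This kind of state-tracing is the core of the pumping-lemma construction: with 7 states, pigeonhole forces a repeat within the first 7 steps.)

S1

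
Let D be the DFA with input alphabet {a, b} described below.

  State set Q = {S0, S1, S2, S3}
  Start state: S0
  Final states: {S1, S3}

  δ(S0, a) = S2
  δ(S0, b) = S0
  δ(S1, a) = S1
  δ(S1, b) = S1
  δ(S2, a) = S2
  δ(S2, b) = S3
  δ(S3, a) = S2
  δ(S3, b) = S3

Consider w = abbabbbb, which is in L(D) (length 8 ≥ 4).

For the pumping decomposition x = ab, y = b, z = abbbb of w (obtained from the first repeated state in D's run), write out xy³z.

xy^3z = ab·b·b·b·abbbb = abbbbabbbb.
Reading y = b takes D from S3 back to S3, so after x·y·y·y the machine is still in S3, and z then leads to the accepting state S3. Hence abbbbabbbb ∈ L(D).

abbbbabbbb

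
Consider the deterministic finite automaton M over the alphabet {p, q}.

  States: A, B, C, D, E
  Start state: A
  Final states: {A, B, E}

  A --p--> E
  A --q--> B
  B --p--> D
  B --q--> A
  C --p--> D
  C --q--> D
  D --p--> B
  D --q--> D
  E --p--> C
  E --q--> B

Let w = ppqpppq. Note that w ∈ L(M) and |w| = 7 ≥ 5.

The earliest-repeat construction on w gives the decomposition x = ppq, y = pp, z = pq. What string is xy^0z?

xy⁰z = xz = ppq·pq = ppqpq.
Reading y = pp takes M from D back to D, so after x the machine is still in D, and z then leads to the accepting state A. Hence ppqpq ∈ L(M).

ppqpq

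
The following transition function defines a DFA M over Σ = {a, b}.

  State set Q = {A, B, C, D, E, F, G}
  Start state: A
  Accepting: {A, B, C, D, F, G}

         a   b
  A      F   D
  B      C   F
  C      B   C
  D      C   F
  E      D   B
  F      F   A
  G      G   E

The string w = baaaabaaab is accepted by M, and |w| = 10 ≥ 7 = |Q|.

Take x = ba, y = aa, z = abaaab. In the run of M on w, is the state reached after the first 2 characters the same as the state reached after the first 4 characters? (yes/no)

yes

Run of M on the first 4 characters of w = b a a a:
  step 0: A  (start)
  step 1: D  (read b: A→D)
  step 2: C  (read a: D→C)
  step 3: B  (read a: C→B)
  step 4: C  (read a: B→C)

After x (step 2): C. After xy (step 4): C.
They match, so y = aa drives M around a cycle from C back to itself; pumping y any number of times keeps M in C before reading z, and xyⁱz ∈ L(M) for every i ≥ 0.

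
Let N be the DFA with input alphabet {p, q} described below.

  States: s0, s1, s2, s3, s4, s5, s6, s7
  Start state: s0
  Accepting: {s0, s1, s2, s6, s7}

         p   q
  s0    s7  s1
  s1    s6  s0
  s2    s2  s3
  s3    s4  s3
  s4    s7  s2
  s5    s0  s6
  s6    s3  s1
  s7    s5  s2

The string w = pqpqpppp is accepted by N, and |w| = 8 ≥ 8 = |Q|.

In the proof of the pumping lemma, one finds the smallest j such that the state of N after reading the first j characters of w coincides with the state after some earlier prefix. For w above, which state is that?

State sequence: s0 -p-> s7 -q-> s2 -p-> s2 -q-> s3 -p-> s4 -p-> s7 -p-> s5 -p-> s0
First repeat at step 3: s2 was already visited.

The earliest repeat is at step j = 3: N is in s2, which it already visited at step i = 2.

s2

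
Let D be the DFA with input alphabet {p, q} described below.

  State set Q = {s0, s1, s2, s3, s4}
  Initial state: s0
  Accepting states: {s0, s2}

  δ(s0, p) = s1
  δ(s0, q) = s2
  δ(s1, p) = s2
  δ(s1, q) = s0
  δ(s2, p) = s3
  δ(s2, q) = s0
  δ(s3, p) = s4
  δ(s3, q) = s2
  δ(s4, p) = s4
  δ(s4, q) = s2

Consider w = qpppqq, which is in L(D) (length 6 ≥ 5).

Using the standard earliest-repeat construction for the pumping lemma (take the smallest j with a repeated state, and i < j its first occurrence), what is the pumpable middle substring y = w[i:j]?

Run of D on w = q p p p q q:
  step 0: s0  (start)
  step 1: s2  (read q: s0→s2)
  step 2: s3  (read p: s2→s3)
  step 3: s4  (read p: s3→s4)
  step 4: s4  (read p: s4→s4)   ← first repeat (s4 seen earlier)
  step 5: s2  (read q: s4→s2)
  step 6: s0  (read q: s2→s0)

So i = 3, j = 4, giving x = w[0:3] = qpp, y = w[3:4] = p, z = w[4:6] = qq.
Check: |xy| = 4 ≤ 5 and |y| = 1 ≥ 1. Reading y takes D from s4 back to s4, so every xyⁱz is accepted.

p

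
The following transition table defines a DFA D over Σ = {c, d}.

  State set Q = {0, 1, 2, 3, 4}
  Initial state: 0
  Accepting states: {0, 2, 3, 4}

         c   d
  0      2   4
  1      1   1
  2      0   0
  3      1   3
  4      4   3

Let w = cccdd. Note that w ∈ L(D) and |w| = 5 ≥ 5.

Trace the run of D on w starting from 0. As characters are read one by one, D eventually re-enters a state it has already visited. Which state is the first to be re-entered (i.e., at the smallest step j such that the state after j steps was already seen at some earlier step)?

Run of D on w = c c c d d:
  step 0: 0  (start)
  step 1: 2  (read c: 0→2)
  step 2: 0  (read c: 2→0)   ← first repeat (0 seen earlier)
  step 3: 2  (read c: 0→2)
  step 4: 0  (read d: 2→0)
  step 5: 4  (read d: 0→4)

The earliest repeat is at step j = 2: D is in 0, which it already visited at step i = 0.
Pumping length from the standard proof: p = 5 (the number of states). The repeated state found above gives |xy| = j ≤ 5 and |y| = j − i ≥ 1.

0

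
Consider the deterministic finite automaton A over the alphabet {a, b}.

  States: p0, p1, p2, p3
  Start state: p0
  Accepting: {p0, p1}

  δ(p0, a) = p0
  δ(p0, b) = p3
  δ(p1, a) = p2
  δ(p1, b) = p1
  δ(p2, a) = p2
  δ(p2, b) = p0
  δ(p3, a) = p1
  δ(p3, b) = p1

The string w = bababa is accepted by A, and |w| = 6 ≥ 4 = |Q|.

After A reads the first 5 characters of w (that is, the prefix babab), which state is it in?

Run of A on the first 5 characters of w = b a b a b:
  step 0: p0  (start)
  step 1: p3  (read b: p0→p3)
  step 2: p1  (read a: p3→p1)
  step 3: p1  (read b: p1→p1)
  step 4: p2  (read a: p1→p2)
  step 5: p0  (read b: p2→p0)

After reading 5 characters, A is in state p0.

p0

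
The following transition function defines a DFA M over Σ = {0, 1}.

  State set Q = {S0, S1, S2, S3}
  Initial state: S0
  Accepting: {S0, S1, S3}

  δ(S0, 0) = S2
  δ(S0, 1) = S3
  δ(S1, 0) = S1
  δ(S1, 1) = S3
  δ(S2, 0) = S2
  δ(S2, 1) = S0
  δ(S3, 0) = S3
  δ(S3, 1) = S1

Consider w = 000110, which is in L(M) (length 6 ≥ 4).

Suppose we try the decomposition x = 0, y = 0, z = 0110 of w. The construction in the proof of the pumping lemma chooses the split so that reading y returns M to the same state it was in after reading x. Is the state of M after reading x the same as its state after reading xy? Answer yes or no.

State sequence: S0 -0-> S2 -0-> S2

After x (step 1): S2. After xy (step 2): S2.
They match, so y = 0 drives M around a cycle from S2 back to itself; pumping y any number of times keeps M in S2 before reading z, and xyⁱz ∈ L(M) for every i ≥ 0.

yes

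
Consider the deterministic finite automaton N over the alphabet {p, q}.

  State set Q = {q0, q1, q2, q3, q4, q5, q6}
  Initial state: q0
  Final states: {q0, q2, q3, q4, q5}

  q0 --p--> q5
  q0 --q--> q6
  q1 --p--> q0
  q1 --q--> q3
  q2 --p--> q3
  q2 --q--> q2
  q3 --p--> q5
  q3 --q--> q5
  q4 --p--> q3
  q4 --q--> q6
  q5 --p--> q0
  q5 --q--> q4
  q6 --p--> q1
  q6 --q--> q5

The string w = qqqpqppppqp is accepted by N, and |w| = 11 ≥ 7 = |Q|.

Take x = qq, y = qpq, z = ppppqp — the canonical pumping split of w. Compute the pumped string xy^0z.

qqppppqp

xy⁰z = xz = qq·ppppqp = qqppppqp.
Reading y = qpq takes N from q5 back to q5, so after x the machine is still in q5, and z then leads to the accepting state q3. Hence qqppppqp ∈ L(N).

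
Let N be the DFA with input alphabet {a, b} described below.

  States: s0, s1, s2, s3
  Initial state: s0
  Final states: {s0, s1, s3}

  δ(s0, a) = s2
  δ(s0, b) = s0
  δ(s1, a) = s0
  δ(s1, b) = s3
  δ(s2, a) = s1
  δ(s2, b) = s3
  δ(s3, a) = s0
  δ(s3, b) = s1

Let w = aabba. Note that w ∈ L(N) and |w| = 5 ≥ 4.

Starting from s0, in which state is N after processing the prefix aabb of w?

s1

State sequence: s0 -a-> s2 -a-> s1 -b-> s3 -b-> s1

After reading 4 characters, N is in state s1.
(This kind of state-tracing is the core of the pumping-lemma construction: with 4 states, pigeonhole forces a repeat within the first 4 steps.)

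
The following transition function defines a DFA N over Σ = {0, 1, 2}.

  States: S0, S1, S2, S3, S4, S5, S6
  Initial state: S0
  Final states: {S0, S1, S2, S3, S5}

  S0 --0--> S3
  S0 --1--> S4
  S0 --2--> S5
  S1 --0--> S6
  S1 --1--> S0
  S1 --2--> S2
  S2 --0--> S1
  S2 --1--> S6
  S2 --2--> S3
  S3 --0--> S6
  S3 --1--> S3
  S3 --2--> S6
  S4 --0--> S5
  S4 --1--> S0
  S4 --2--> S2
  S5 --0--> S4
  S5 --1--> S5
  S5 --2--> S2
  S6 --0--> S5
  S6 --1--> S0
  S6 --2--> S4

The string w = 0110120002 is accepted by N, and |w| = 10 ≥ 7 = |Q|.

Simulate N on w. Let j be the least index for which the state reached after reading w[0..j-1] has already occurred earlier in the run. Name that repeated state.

S3

State sequence: S0 -0-> S3 -1-> S3 -1-> S3 -0-> S6 -1-> S0 -2-> S5 -0-> S4 -0-> S5 -0-> S4 -2-> S2
First repeat at step 2: S3 was already visited.

The earliest repeat is at step j = 2: N is in S3, which it already visited at step i = 1.
With |Q| = 7, pigeonhole forces a state repeat no later than step 7; the substring read between the first and second visits to that state can be pumped.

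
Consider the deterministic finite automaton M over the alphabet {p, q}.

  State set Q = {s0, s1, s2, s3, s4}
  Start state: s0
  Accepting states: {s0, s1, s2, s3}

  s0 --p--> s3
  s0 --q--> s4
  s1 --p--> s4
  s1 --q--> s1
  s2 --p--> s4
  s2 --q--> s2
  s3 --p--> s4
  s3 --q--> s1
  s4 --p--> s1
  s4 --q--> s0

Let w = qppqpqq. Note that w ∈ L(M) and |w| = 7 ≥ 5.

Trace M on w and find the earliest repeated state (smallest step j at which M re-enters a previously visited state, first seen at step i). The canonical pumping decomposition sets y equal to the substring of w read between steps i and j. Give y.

pp

State sequence: s0 -q-> s4 -p-> s1 -p-> s4 -q-> s0 -p-> s3 -q-> s1 -q-> s1
First repeat at step 3: s4 was already visited.

So i = 1, j = 3, giving x = w[0:1] = q, y = w[1:3] = pp, z = w[3:7] = qpqq.
Check: |xy| = 3 ≤ 5 and |y| = 2 ≥ 1. Reading y takes M from s4 back to s4, so every xyⁱz is accepted.
Pumping length from the standard proof: p = 5 (the number of states). The repeated state found above gives |xy| = j ≤ 5 and |y| = j − i ≥ 1.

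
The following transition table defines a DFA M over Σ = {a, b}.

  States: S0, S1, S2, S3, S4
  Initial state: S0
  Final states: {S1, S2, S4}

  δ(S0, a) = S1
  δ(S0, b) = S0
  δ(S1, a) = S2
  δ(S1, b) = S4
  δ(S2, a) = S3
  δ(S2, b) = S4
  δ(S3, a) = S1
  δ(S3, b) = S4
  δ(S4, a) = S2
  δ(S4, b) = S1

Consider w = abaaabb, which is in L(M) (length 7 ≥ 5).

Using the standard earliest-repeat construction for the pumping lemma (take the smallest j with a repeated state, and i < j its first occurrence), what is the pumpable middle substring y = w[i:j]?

Run of M on w = a b a a a b b:
  step 0: S0  (start)
  step 1: S1  (read a: S0→S1)
  step 2: S4  (read b: S1→S4)
  step 3: S2  (read a: S4→S2)
  step 4: S3  (read a: S2→S3)
  step 5: S1  (read a: S3→S1)   ← first repeat (S1 seen earlier)
  step 6: S4  (read b: S1→S4)
  step 7: S1  (read b: S4→S1)

So i = 1, j = 5, giving x = w[0:1] = a, y = w[1:5] = baaa, z = w[5:7] = bb.
Check: |xy| = 5 ≤ 5 and |y| = 4 ≥ 1. Reading y takes M from S1 back to S1, so every xyⁱz is accepted.
The DFA has 5 states, so the proof of the pumping lemma guarantees a repeated state among the first 5+1 visited; the segment between the two visits is the pumpable y.

baaa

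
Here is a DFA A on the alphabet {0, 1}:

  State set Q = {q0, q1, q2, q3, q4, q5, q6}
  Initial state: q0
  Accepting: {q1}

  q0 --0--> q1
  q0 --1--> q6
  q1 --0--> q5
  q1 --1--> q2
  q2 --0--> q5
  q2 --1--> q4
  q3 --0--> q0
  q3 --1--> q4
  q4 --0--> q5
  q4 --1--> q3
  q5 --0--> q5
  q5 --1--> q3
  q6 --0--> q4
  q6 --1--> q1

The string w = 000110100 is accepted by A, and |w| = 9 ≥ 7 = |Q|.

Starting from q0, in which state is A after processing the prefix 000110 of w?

q5

State sequence: q0 -0-> q1 -0-> q5 -0-> q5 -1-> q3 -1-> q4 -0-> q5

After reading 6 characters, A is in state q5.
(This kind of state-tracing is the core of the pumping-lemma construction: with 7 states, pigeonhole forces a repeat within the first 7 steps.)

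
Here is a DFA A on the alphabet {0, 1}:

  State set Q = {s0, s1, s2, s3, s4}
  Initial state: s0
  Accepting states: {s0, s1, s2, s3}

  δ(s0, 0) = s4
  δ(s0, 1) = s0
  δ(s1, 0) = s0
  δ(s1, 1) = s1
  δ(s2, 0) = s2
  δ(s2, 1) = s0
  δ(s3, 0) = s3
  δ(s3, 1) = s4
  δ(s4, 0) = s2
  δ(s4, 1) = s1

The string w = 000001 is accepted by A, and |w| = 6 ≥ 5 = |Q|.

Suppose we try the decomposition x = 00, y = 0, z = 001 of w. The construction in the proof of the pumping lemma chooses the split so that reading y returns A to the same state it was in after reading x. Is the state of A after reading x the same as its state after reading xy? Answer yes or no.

Run of A on the first 3 characters of w = 0 0 0:
  step 0: s0  (start)
  step 1: s4  (read 0: s0→s4)
  step 2: s2  (read 0: s4→s2)
  step 3: s2  (read 0: s2→s2)

After x (step 2): s2. After xy (step 3): s2.
They match, so y = 0 drives A around a cycle from s2 back to itself; pumping y any number of times keeps A in s2 before reading z, and xyⁱz ∈ L(A) for every i ≥ 0.

yes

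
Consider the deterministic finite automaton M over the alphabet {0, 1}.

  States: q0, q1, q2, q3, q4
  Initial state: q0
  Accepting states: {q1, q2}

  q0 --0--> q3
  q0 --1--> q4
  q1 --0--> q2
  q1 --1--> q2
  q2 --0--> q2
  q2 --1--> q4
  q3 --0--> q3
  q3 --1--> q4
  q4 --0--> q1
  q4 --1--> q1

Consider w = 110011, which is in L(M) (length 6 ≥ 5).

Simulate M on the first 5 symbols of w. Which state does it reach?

State sequence: q0 -1-> q4 -1-> q1 -0-> q2 -0-> q2 -1-> q4

After reading 5 characters, M is in state q4.

q4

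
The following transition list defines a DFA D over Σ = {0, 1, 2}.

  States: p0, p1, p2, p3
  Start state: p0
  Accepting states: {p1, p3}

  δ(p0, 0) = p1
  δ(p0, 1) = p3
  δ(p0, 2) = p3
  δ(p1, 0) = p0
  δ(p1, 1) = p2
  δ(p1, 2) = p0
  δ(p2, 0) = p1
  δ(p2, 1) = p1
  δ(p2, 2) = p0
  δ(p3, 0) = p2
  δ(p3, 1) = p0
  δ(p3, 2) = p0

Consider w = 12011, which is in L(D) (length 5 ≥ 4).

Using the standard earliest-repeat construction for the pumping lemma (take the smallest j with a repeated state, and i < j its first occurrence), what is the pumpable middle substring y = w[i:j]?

Run of D on w = 1 2 0 1 1:
  step 0: p0  (start)
  step 1: p3  (read 1: p0→p3)
  step 2: p0  (read 2: p3→p0)   ← first repeat (p0 seen earlier)
  step 3: p1  (read 0: p0→p1)
  step 4: p2  (read 1: p1→p2)
  step 5: p1  (read 1: p2→p1)

So i = 0, j = 2, giving x = w[0:0] = ε, y = w[0:2] = 12, z = w[2:5] = 011.
Check: |xy| = 2 ≤ 4 and |y| = 2 ≥ 1. Reading y takes D from p0 back to p0, so every xyⁱz is accepted.

12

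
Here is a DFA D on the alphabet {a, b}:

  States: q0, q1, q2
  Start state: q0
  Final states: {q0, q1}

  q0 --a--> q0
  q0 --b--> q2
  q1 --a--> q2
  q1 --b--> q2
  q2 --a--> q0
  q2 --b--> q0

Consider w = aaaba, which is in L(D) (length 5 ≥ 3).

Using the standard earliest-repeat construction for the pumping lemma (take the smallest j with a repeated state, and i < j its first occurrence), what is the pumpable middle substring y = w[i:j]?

State sequence: q0 -a-> q0 -a-> q0 -a-> q0 -b-> q2 -a-> q0
First repeat at step 1: q0 was already visited.

So i = 0, j = 1, giving x = w[0:0] = ε, y = w[0:1] = a, z = w[1:5] = aaba.
Check: |xy| = 1 ≤ 3 and |y| = 1 ≥ 1. Reading y takes D from q0 back to q0, so every xyⁱz is accepted.
With |Q| = 3, pigeonhole forces a state repeat no later than step 3; the substring read between the first and second visits to that state can be pumped.

a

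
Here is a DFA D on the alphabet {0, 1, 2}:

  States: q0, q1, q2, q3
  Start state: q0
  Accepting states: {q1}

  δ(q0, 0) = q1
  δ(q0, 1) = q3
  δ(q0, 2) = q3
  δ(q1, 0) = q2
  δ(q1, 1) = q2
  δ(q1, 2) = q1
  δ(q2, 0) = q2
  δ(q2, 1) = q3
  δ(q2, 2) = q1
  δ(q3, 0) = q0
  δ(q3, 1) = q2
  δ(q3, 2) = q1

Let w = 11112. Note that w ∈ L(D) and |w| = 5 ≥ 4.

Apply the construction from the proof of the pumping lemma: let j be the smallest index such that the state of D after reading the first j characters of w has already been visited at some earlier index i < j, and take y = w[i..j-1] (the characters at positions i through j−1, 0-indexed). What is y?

11

Run of D on w = 1 1 1 1 2:
  step 0: q0  (start)
  step 1: q3  (read 1: q0→q3)
  step 2: q2  (read 1: q3→q2)
  step 3: q3  (read 1: q2→q3)   ← first repeat (q3 seen earlier)
  step 4: q2  (read 1: q3→q2)
  step 5: q1  (read 2: q2→q1)

So i = 1, j = 3, giving x = w[0:1] = 1, y = w[1:3] = 11, z = w[3:5] = 12.
Check: |xy| = 3 ≤ 4 and |y| = 2 ≥ 1. Reading y takes D from q3 back to q3, so every xyⁱz is accepted.
Since D has 4 states, any run of length ≥ 4 visits 4+1 states, so by pigeonhole some state repeats within the first 4 steps — that repeat gives the pumpable loop.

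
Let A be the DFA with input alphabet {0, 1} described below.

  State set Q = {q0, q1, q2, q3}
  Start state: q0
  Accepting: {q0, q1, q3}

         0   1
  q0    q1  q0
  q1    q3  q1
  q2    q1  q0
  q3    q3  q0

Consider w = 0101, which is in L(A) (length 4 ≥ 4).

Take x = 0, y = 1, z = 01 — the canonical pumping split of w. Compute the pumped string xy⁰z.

001

xy⁰z = xz = 0·01 = 001.
Reading y = 1 takes A from q1 back to q1, so after x the machine is still in q1, and z then leads to the accepting state q0. Hence 001 ∈ L(A).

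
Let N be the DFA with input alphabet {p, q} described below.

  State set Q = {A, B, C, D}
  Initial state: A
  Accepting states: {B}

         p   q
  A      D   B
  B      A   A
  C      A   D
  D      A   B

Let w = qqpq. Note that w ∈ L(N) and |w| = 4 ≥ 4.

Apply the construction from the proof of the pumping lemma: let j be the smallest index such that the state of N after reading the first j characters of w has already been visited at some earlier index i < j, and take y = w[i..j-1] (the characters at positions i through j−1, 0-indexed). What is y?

State sequence: A -q-> B -q-> A -p-> D -q-> B
First repeat at step 2: A was already visited.

So i = 0, j = 2, giving x = w[0:0] = ε, y = w[0:2] = qq, z = w[2:4] = pq.
Check: |xy| = 2 ≤ 4 and |y| = 2 ≥ 1. Reading y takes N from A back to A, so every xyⁱz is accepted.
Pumping length from the standard proof: p = 4 (the number of states). The repeated state found above gives |xy| = j ≤ 4 and |y| = j − i ≥ 1.

qq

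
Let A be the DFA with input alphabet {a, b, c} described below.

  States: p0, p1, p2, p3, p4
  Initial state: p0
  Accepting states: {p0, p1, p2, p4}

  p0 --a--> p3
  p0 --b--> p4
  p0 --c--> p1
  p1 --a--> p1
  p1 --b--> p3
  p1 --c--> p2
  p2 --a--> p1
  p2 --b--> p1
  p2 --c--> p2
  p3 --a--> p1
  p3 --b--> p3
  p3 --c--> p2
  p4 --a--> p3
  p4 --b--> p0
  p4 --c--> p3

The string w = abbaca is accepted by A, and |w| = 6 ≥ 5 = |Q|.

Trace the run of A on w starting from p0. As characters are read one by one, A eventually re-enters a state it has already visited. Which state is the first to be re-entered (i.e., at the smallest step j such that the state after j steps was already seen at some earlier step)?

Run of A on w = a b b a c a:
  step 0: p0  (start)
  step 1: p3  (read a: p0→p3)
  step 2: p3  (read b: p3→p3)   ← first repeat (p3 seen earlier)
  step 3: p3  (read b: p3→p3)
  step 4: p1  (read a: p3→p1)
  step 5: p2  (read c: p1→p2)
  step 6: p1  (read a: p2→p1)

The earliest repeat is at step j = 2: A is in p3, which it already visited at step i = 1.
With |Q| = 5, pigeonhole forces a state repeat no later than step 5; the substring read between the first and second visits to that state can be pumped.

p3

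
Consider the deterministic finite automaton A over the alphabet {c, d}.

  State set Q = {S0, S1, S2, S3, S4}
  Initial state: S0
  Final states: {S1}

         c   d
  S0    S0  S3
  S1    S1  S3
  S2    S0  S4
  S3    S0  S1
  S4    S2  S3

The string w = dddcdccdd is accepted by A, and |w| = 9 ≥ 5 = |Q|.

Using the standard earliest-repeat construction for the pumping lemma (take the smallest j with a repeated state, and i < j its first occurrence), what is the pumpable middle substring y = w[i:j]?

dd

State sequence: S0 -d-> S3 -d-> S1 -d-> S3 -c-> S0 -d-> S3 -c-> S0 -c-> S0 -d-> S3 -d-> S1
First repeat at step 3: S3 was already visited.

So i = 1, j = 3, giving x = w[0:1] = d, y = w[1:3] = dd, z = w[3:9] = cdccdd.
Check: |xy| = 3 ≤ 5 and |y| = 2 ≥ 1. Reading y takes A from S3 back to S3, so every xyⁱz is accepted.
With |Q| = 5, pigeonhole forces a state repeat no later than step 5; the substring read between the first and second visits to that state can be pumped.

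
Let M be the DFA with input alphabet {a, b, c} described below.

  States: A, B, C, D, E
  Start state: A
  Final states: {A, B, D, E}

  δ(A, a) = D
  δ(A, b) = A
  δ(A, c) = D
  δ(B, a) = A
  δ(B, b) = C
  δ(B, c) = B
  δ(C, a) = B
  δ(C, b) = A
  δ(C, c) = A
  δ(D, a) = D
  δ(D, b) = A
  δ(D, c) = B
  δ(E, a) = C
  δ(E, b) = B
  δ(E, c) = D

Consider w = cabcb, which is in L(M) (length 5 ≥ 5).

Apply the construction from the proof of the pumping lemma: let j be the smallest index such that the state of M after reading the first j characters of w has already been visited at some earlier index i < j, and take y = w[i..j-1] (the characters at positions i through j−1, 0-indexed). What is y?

a

State sequence: A -c-> D -a-> D -b-> A -c-> D -b-> A
First repeat at step 2: D was already visited.

So i = 1, j = 2, giving x = w[0:1] = c, y = w[1:2] = a, z = w[2:5] = bcb.
Check: |xy| = 2 ≤ 5 and |y| = 1 ≥ 1. Reading y takes M from D back to D, so every xyⁱz is accepted.
Since M has 5 states, any run of length ≥ 5 visits 5+1 states, so by pigeonhole some state repeats within the first 5 steps — that repeat gives the pumpable loop.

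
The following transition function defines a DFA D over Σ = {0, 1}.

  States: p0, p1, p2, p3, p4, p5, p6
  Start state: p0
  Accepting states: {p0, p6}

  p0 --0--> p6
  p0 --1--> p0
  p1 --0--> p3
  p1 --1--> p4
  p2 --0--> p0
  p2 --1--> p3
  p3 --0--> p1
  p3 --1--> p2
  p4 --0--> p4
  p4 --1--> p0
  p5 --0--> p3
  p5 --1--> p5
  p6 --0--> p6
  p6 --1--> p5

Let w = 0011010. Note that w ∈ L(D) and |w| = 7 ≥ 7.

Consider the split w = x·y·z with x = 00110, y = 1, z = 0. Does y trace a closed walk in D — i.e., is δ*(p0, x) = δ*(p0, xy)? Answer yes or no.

State sequence: p0 -0-> p6 -0-> p6 -1-> p5 -1-> p5 -0-> p3 -1-> p2

After x (step 5): p3. After xy (step 6): p2.
They differ (p3 ≠ p2), so y is not a cycle from the state after x; this split is not the one the pumping-lemma construction produces, and pumping y need not keep the string in L(D).

no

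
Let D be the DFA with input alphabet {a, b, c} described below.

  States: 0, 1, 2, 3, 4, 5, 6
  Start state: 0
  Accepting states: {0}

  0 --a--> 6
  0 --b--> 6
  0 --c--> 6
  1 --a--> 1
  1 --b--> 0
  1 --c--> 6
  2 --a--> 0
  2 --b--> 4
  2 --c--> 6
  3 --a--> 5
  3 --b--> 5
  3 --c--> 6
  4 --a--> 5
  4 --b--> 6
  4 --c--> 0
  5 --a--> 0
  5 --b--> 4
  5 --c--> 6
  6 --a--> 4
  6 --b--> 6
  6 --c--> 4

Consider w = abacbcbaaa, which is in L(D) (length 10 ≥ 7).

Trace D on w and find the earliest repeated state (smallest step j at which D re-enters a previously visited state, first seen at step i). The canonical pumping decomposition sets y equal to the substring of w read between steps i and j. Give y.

b

Run of D on w = a b a c b c b a a a:
  step 0: 0  (start)
  step 1: 6  (read a: 0→6)
  step 2: 6  (read b: 6→6)   ← first repeat (6 seen earlier)
  step 3: 4  (read a: 6→4)
  step 4: 0  (read c: 4→0)
  step 5: 6  (read b: 0→6)
  step 6: 4  (read c: 6→4)
  step 7: 6  (read b: 4→6)
  step 8: 4  (read a: 6→4)
  step 9: 5  (read a: 4→5)
  step 10: 0  (read a: 5→0)

So i = 1, j = 2, giving x = w[0:1] = a, y = w[1:2] = b, z = w[2:10] = acbcbaaa.
Check: |xy| = 2 ≤ 7 and |y| = 1 ≥ 1. Reading y takes D from 6 back to 6, so every xyⁱz is accepted.
With |Q| = 7, pigeonhole forces a state repeat no later than step 7; the substring read between the first and second visits to that state can be pumped.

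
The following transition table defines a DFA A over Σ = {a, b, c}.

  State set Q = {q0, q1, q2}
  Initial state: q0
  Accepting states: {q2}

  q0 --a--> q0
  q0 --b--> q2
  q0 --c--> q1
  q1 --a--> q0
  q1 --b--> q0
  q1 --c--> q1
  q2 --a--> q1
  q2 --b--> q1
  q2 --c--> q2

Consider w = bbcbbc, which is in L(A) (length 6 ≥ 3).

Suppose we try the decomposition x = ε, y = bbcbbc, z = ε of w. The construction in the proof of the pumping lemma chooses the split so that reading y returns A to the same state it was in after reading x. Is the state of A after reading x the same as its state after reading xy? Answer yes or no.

no

State sequence: q0 -b-> q2 -b-> q1 -c-> q1 -b-> q0 -b-> q2 -c-> q2

After x (step 0): q0. After xy (step 6): q2.
They differ (q0 ≠ q2), so y is not a cycle from the state after x; this split is not the one the pumping-lemma construction produces, and pumping y need not keep the string in L(A).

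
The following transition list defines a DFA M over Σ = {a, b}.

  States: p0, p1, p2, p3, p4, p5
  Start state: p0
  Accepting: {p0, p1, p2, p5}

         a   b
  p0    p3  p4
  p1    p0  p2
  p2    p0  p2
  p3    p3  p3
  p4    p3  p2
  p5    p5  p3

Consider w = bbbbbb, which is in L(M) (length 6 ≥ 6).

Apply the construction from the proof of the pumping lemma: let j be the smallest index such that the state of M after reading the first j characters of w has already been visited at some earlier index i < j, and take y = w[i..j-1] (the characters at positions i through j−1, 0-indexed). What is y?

Run of M on w = b b b b b b:
  step 0: p0  (start)
  step 1: p4  (read b: p0→p4)
  step 2: p2  (read b: p4→p2)
  step 3: p2  (read b: p2→p2)   ← first repeat (p2 seen earlier)
  step 4: p2  (read b: p2→p2)
  step 5: p2  (read b: p2→p2)
  step 6: p2  (read b: p2→p2)

So i = 2, j = 3, giving x = w[0:2] = bb, y = w[2:3] = b, z = w[3:6] = bbb.
Check: |xy| = 3 ≤ 6 and |y| = 1 ≥ 1. Reading y takes M from p2 back to p2, so every xyⁱz is accepted.
With |Q| = 6, pigeonhole forces a state repeat no later than step 6; the substring read between the first and second visits to that state can be pumped.

b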